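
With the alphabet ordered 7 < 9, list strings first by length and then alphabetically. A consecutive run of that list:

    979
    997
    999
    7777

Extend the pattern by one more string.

The successor of 7777 increments the rightmost position that isn't already 9 and resets every position after it to 7.

7779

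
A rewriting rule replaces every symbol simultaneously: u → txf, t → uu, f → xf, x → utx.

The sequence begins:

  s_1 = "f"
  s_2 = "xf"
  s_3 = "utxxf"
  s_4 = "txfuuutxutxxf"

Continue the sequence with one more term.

uuutxxftxftxftxfuuutxtxfuuutxutxxf

Applying the rule to each of the 13 symbols of txfuuutxutxxf gives the pieces uu utx xf txf txf txf uu utx txf uu utx utx xf, which concatenate to the answer.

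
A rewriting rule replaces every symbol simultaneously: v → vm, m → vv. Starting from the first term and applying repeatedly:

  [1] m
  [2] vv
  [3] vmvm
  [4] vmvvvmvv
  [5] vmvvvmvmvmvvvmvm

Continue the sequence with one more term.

Rewriting the 16 symbols of vmvvvmvmvmvvvmvm one by one yields vm vv vm vm vm vv vm vv vm vv vm vm vm vv vm vv; concatenated:

vmvvvmvmvmvvvmvvvmvvvmvmvmvvvmvv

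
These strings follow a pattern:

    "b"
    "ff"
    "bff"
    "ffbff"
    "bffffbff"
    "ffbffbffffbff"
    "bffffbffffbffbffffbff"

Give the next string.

Each term (from the third on) is the two preceding terms concatenated in order: term 3 = b·ff = bff.
So term 8 is ffbffbffffbff·bffffbffffbffbffffbff.

ffbffbffffbffbffffbffffbffbffffbff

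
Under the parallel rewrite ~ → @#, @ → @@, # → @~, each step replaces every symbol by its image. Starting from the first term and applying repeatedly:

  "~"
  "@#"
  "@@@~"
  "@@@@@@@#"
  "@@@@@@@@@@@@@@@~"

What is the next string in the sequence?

Rewriting the 16 symbols of @@@@@@@@@@@@@@@~ one by one yields @@ @@ @@ @@ @@ @@ @@ @@ @@ @@ @@ @@ @@ @@ @@ @#; concatenated:

@@@@@@@@@@@@@@@@@@@@@@@@@@@@@@@#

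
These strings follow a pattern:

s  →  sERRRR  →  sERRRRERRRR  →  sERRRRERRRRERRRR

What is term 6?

sERRRRERRRRERRRRERRRRERRRR

The strings grow by a fixed suffix ERRRR each time.
From sERRRRERRRRERRRR, 2 further steps: sERRRRERRRRERRRR → sERRRRERRRRERRRRERRRR → (answer).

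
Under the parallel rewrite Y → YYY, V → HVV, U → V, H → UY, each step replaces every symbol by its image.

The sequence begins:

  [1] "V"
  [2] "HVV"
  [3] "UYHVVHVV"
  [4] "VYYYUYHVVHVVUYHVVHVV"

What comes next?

HVVYYYYYYYYYVYYYUYHVVHVVUYHVVHVVVYYYUYHVVHVVUYHVVHVV

Applying the rule to each of the 20 symbols of VYYYUYHVVHVVUYHVVHVV gives the pieces HVV YYY YYY YYY V YYY UY HVV HVV UY HVV HVV V YYY UY HVV HVV UY HVV HVV, which concatenate to the answer.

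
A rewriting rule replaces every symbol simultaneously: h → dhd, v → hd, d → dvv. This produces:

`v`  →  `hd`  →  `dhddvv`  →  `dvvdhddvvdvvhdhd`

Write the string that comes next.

dvvhdhddvvdhddvvdvvhdhddvvhdhddhddvvdhddvv

Applying the rule to each of the 16 symbols of dvvdhddvvdvvhdhd gives the pieces dvv hd hd dvv dhd dvv dvv hd hd dvv hd hd dhd dvv dhd dvv, which concatenate to the answer.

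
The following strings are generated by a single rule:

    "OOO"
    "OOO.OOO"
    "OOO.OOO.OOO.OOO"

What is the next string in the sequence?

Every step duplicates the string with '.' between the halves.
Doubling OOO.OOO.OOO.OOO with '.' between the halves:

OOO.OOO.OOO.OOO.OOO.OOO.OOO.OOO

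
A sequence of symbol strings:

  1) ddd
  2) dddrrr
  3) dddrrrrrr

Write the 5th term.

dddrrrrrrrrrrrr

Each term is the previous one with rrr appended.
From dddrrrrrr, 2 further steps: dddrrrrrr → dddrrrrrrrrr → (answer).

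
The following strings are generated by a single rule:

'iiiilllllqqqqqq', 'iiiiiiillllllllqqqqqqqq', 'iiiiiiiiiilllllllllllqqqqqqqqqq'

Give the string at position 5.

The n-th term is 3n-2 i's then 3n-1 l's then 2n+2 q's, where the shown terms are n = 2, 3, 4.
At n = 6 the blocks have lengths 16, 17, 14.

iiiiiiiiiiiiiiiilllllllllllllllllqqqqqqqqqqqqqq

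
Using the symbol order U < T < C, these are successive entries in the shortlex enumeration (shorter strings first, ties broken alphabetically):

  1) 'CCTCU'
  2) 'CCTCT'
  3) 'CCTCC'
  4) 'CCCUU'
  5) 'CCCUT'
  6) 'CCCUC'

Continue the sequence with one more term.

CCCTU

Treat CCCUC as a base-3 numeral over the given alphabet and add one, carrying through any trailing C's.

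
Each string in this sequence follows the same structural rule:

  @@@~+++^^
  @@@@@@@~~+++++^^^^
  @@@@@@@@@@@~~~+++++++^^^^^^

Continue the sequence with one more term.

@@@@@@@@@@@@@@@~~~~+++++++++^^^^^^^^

Each string has the form @^{4n-1} ~^{n} +^{2n+1} ^^{2n} (n = 1, 2, …).
For the next term, n = 4, so the run lengths are 15, 4, 9, 8.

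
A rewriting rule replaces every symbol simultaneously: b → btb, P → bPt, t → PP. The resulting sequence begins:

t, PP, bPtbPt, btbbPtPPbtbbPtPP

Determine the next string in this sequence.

Replace each of the 16 characters of btbbPtPPbtbbPtPP in place — btb PP btb btb bPt PP bPt bPt btb PP btb btb bPt PP bPt bPt — and concatenate.

btbPPbtbbtbbPtPPbPtbPtbtbPPbtbbtbbPtPPbPtbPt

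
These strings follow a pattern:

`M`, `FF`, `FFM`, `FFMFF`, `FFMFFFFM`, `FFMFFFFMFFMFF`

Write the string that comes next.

FFMFFFFMFFMFFFFMFFFFM

This is a Fibonacci-style word recurrence s(k) = s(k−1)·s(k−2): e.g. FF·M = FFM.
Continuing: FFMFFFFMFFMFF · FFMFFFFM gives term 7.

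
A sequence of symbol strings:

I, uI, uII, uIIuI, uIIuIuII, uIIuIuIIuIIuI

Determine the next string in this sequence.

This is a Fibonacci-style word recurrence s(k) = s(k−1)·s(k−2): e.g. uI·I = uII.
Continuing: uIIuIuIIuIIuI · uIIuIuII gives term 7.

uIIuIuIIuIIuIuIIuIuII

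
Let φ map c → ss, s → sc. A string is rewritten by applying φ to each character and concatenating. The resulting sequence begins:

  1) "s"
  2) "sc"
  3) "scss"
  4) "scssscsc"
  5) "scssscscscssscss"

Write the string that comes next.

Replace each of the 16 characters of scssscscscssscss in place — sc ss sc sc sc ss sc ss sc ss sc sc sc ss sc sc — and concatenate.

scssscscscssscssscssscscscssscsc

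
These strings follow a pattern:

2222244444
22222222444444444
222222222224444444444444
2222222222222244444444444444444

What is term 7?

2222222222222222222222244444444444444444444444444444

Each string has the form 2^{3n+2} 4^{4n+1} (n = 1, 2, …).
For term 7, n = 7, so the run lengths are 23, 29.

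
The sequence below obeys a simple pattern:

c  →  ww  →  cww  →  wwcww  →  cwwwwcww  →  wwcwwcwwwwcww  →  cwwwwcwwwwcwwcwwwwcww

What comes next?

wwcwwcwwwwcwwcwwwwcwwwwcwwcwwwwcww

From term 3 onward, concatenate the second-to-last term with the last: c·ww = cww, ww·cww = wwcww, …
Continuing: wwcwwcwwwwcww · cwwwwcwwwwcwwcwwwwcww gives term 8.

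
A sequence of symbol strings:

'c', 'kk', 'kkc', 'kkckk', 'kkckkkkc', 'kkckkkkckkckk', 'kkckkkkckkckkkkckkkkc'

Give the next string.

This is a Fibonacci-style word recurrence s(k) = s(k−1)·s(k−2): e.g. kk·c = kkc.
The next term joins kkckkkkckkckkkkckkkkc and kkckkkkckkckk.

kkckkkkckkckkkkckkkkckkckkkkckkckk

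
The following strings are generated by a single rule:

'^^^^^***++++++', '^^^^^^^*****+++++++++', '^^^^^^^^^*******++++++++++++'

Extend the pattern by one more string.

Term n consists of 2n+1 ^'s, followed by 2n-1 *'s, followed by 3n +'s, where the shown terms are n = 2, 3, 4.
For the next term, n = 5, so the run lengths are 11, 9, 15.

^^^^^^^^^^^*********+++++++++++++++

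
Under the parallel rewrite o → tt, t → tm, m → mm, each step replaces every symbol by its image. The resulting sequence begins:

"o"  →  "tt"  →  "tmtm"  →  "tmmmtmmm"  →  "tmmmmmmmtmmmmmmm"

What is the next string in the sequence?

Applying the rule to each of the 16 symbols of tmmmmmmmtmmmmmmm gives the pieces tm mm mm mm mm mm mm mm tm mm mm mm mm mm mm mm, which concatenate to the answer.

tmmmmmmmmmmmmmmmtmmmmmmmmmmmmmmm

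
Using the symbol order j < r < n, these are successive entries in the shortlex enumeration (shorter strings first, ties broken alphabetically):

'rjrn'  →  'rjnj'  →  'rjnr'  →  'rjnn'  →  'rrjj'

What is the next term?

The successor of rrjj increments the rightmost position that isn't already n and resets every position after it to j.

rrjr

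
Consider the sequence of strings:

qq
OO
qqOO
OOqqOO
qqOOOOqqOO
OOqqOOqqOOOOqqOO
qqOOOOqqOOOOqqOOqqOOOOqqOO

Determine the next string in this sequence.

This is a Fibonacci-style word recurrence s(k) = s(k−2)·s(k−1): e.g. qq·OO = qqOO.
Continuing: OOqqOOqqOOOOqqOO · qqOOOOqqOOOOqqOOqqOOOOqqOO gives term 8.

OOqqOOqqOOOOqqOOqqOOOOqqOOOOqqOOqqOOOOqqOO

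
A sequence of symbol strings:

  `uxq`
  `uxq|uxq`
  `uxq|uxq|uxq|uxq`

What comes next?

uxq|uxq|uxq|uxq|uxq|uxq|uxq|uxq

s(k+1) = s(k)·|·s(k) — each term doubles the last with '|' between the halves.
So the next term is two copies of uxq|uxq|uxq|uxq with '|' between the halves.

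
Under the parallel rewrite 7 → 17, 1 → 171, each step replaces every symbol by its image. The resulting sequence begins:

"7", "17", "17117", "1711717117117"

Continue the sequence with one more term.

1711717117117171171711711717117117

φ(1711717117117) expands symbol-by-symbol to 171 17 171 171 17 171 17 171 171 17 171 171 17; joining the 13 pieces gives the next term.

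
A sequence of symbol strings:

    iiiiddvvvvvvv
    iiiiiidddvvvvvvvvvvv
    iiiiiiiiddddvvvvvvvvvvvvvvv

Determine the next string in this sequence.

Each string has the form i^{2n} d^{n} v^{4n-1}, where the shown terms are n = 2, 3, 4.
At n = 5 the blocks have lengths 10, 5, 19.

iiiiiiiiiidddddvvvvvvvvvvvvvvvvvvv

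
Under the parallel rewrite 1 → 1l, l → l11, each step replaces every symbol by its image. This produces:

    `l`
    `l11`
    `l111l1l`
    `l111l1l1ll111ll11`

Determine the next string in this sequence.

Rewriting the 17 symbols of l111l1l1ll111ll11 one by one yields l11 1l 1l 1l l11 1l l11 1l l11 l11 1l 1l 1l l11 l11 1l 1l; concatenated:

l111l1l1ll111ll111ll11l111l1l1ll11l111l1l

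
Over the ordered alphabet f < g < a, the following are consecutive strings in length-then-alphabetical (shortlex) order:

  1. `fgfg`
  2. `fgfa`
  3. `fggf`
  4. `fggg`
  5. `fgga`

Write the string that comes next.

Find the rightmost character of fgga below a, bump it to the next letter, and reset everything to its right to f.

fgaf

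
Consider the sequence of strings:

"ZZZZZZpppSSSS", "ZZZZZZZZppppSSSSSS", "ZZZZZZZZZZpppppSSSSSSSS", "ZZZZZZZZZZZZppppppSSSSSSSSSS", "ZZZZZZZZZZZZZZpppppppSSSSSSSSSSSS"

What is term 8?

ZZZZZZZZZZZZZZZZZZZZppppppppppSSSSSSSSSSSSSSSSSS

Reading off run lengths: Z runs 6, 8, 10, 12, 14; p runs 3, 4, 5, 6, 7; S runs 4, 6, 8, 10, 12 — each is linear in n, where the shown terms are n = 2, 3, 4, 5, 6.
Setting n = 9 gives 20, 10, 18 characters in each block.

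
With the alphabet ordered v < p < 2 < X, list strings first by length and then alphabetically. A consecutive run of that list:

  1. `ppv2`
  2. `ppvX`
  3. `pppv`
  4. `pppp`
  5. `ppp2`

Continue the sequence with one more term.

pppX

Find the rightmost character of ppp2 below X, bump it to the next letter, and reset everything to its right to v.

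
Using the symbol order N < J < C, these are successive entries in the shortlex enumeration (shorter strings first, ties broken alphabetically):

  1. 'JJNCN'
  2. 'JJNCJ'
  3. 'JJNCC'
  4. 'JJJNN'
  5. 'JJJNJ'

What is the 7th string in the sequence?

Continuing the enumeration 2 steps past JJJNJ: JJJNJ → JJJNC → (answer).

JJJJN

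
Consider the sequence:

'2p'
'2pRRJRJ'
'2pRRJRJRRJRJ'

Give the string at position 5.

2pRRJRJRRJRJRRJRJRRJRJ

Every step adds RRJRJ to the end: s(k+1) = s(k)·RRJRJ.
From 2pRRJRJRRJRJ, 2 further steps: 2pRRJRJRRJRJ → 2pRRJRJRRJRJRRJRJ → (answer).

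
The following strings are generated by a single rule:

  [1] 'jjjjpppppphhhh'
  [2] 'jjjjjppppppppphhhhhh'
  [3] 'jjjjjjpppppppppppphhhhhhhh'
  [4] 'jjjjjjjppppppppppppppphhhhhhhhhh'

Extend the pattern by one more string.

The n-th term is n+2 j's then 3n p's then 2n h's, where the shown terms are n = 2, 3, 4, 5.
At n = 6 the blocks have lengths 8, 18, 12.

jjjjjjjjpppppppppppppppppphhhhhhhhhhhh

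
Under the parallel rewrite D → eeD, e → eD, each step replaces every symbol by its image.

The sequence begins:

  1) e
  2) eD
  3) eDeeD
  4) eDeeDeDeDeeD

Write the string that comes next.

Apply φ to eDeeDeDeDeeD symbol by symbol: e→eD, D→eeD, e→eD, e→eD, D→eeD, e→eD, D→eeD, e→eD, D→eeD, e→eD, e→eD, D→eeD; joined: eD eeD eD eD eeD eD eeD eD eeD eD eD eeD.

eDeeDeDeDeeDeDeeDeDeeDeDeDeeD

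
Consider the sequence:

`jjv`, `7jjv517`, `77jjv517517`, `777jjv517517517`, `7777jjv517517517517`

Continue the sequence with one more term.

77777jjv517517517517517

Every step adds 7 to the front and 517 to the end of the previous string.
So the next term is 7·7777jjv517517517517·517.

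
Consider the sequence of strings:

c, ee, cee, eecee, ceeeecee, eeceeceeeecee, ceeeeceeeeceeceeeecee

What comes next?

From term 3 onward, concatenate the second-to-last term with the last: c·ee = cee, ee·cee = eecee, …
Continuing: eeceeceeeecee · ceeeeceeeeceeceeeecee gives term 8.

eeceeceeeeceeceeeeceeeeceeceeeecee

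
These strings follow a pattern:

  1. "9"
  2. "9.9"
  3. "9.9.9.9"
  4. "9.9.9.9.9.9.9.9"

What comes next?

s(k+1) = s(k)·.·s(k) — each term doubles the last with '.' between the halves.
Doubling 9.9.9.9.9.9.9.9 with '.' between the halves:

9.9.9.9.9.9.9.9.9.9.9.9.9.9.9.9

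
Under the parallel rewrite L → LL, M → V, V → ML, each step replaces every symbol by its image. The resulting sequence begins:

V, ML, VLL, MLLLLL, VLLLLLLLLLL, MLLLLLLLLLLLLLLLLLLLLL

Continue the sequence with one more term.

φ(MLLLLLLLLLLLLLLLLLLLLL) expands symbol-by-symbol to V LL LL LL LL LL LL LL LL LL LL LL LL LL LL LL LL LL LL LL LL LL; joining the 22 pieces gives the next term.

VLLLLLLLLLLLLLLLLLLLLLLLLLLLLLLLLLLLLLLLLLL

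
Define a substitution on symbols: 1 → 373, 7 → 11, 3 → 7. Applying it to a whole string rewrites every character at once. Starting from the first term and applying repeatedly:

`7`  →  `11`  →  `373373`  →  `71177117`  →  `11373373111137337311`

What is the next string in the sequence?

3733737117711737337337337371177117373373

φ(11373373111137337311) expands symbol-by-symbol to 373 373 7 11 7 7 11 7 373 373 373 373 7 11 7 7 11 7 373 373; joining the 20 pieces gives the next term.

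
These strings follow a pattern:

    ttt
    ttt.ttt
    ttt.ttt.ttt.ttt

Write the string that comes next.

Each string is two copies of the previous one joined by '.'.
Doubling ttt.ttt.ttt.ttt with '.' between the halves:

ttt.ttt.ttt.ttt.ttt.ttt.ttt.ttt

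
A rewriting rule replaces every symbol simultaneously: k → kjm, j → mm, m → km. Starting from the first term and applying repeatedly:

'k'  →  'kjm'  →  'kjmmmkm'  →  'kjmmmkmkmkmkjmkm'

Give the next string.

kjmmmkmkmkmkjmkmkjmkmkjmkmkjmmmkmkjmkm

Applying the rule to each of the 16 symbols of kjmmmkmkmkmkjmkm gives the pieces kjm mm km km km kjm km kjm km kjm km kjm mm km kjm km, which concatenate to the answer.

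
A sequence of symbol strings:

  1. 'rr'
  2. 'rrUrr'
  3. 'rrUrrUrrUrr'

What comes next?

Every step duplicates the string with 'U' between the halves.
Doubling rrUrrUrrUrr with 'U' between the halves:

rrUrrUrrUrrUrrUrrUrrUrr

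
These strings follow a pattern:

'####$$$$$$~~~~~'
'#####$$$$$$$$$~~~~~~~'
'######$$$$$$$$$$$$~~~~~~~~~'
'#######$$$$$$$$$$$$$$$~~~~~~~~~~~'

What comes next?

########$$$$$$$$$$$$$$$$$$~~~~~~~~~~~~~

Each string has the form #^{n+2} $^{3n} ~^{2n+1}, where the shown terms are n = 2, 3, 4, 5.
For the next term, n = 6, so the run lengths are 8, 18, 13.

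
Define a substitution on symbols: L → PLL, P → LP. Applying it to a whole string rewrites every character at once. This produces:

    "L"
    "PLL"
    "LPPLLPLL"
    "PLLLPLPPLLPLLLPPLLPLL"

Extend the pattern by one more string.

φ(PLLLPLPPLLPLLLPPLLPLL) expands symbol-by-symbol to LP PLL PLL PLL LP PLL LP LP PLL PLL LP PLL PLL PLL LP LP PLL PLL LP PLL PLL; joining the 21 pieces gives the next term.

LPPLLPLLPLLLPPLLLPLPPLLPLLLPPLLPLLPLLLPLPPLLPLLLPPLLPLL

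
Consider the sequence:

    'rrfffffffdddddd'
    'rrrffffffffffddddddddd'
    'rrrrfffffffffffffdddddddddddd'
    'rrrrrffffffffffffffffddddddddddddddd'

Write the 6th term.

Term n consists of n r's, followed by 3n+1 f's, followed by 3n d's, where the shown terms are n = 2, 3, 4, 5.
At n = 7 the blocks have lengths 7, 22, 21.

rrrrrrrffffffffffffffffffffffddddddddddddddddddddd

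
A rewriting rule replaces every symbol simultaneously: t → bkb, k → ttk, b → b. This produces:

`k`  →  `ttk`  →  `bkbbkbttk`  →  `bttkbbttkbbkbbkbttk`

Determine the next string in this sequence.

Rewriting the 19 symbols of bttkbbttkbbkbbkbttk one by one yields b bkb bkb ttk b b bkb bkb ttk b b ttk b b ttk b bkb bkb ttk; concatenated:

bbkbbkbttkbbbkbbkbttkbbttkbbttkbbkbbkbttk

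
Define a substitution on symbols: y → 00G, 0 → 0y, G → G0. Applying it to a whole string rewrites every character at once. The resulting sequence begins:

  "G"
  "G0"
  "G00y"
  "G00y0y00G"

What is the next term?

Expanding G00y0y00G: G→G0, 0→0y, 0→0y, y→00G, 0→0y, y→00G, 0→0y, 0→0y, G→G0. Concatenated: G0 0y 0y 00G 0y 00G 0y 0y G0.

G00y0y00G0y00G0y0yG0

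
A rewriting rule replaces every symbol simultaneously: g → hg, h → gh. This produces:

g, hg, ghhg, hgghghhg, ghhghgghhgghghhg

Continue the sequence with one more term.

Applying the rule to each of the 16 symbols of ghhghgghhgghghhg gives the pieces hg gh gh hg gh hg hg gh gh hg hg gh hg gh gh hg, which concatenate to the answer.

hgghghhgghhghgghghhghgghhgghghhg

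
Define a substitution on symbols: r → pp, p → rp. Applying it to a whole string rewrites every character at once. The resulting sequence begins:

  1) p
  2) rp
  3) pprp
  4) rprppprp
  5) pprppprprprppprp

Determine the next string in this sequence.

rprppprprprppprppprppprprprppprp

Replace each of the 16 characters of pprppprprprppprp in place — rp rp pp rp rp rp pp rp pp rp pp rp rp rp pp rp — and concatenate.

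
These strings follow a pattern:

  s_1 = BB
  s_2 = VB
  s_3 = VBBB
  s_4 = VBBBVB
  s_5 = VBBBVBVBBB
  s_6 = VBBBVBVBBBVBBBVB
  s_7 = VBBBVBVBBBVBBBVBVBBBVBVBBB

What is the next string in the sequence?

VBBBVBVBBBVBBBVBVBBBVBVBBBVBBBVBVBBBVBBBVB

Each term (from the third on) is the previous term followed by the one before it: term 3 = VB·BB = VBBB.
The next term joins VBBBVBVBBBVBBBVBVBBBVBVBBB and VBBBVBVBBBVBBBVB.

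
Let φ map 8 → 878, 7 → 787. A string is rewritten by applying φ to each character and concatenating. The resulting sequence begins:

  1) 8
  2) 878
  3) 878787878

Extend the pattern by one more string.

878787878787878787878787878

Expanding 878787878: 8→878, 7→787, 8→878, 7→787, 8→878, 7→787, 8→878, 7→787, 8→878. Concatenated: 878 787 878 787 878 787 878 787 878.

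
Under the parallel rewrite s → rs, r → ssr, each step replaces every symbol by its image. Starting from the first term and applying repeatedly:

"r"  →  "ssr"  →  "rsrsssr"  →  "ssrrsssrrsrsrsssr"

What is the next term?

Rewriting the 17 symbols of ssrrsssrrsrsrsssr one by one yields rs rs ssr ssr rs rs rs ssr ssr rs ssr rs ssr rs rs rs ssr; concatenated:

rsrsssrssrrsrsrsssrssrrsssrrsssrrsrsrsssr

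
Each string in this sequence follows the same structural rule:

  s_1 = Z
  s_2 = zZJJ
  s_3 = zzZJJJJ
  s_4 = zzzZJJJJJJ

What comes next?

zzzzZJJJJJJJJ

Every step adds z to the front and JJ to the end of the previous string.
One more step from zzzZJJJJJJ gives the answer.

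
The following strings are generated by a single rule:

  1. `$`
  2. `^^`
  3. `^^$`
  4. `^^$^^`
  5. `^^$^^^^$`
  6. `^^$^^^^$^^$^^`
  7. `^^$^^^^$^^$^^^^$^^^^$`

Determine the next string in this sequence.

^^$^^^^$^^$^^^^$^^^^$^^$^^^^$^^$^^

From term 3 onward, concatenate the last term with the second-to-last: ^^·$ = ^^$, ^^$·^^ = ^^$^^, …
Continuing: ^^$^^^^$^^$^^^^$^^^^$ · ^^$^^^^$^^$^^ gives term 8.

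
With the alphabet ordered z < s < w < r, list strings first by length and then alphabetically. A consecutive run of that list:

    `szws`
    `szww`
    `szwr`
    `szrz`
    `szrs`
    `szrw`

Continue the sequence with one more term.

The successor of szrw increments the rightmost position that isn't already r and resets every position after it to z.

szrr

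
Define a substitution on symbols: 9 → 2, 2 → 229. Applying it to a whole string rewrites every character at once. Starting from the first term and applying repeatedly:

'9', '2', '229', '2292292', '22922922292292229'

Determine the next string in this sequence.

22922922292292229229229222922922292292292

Applying the rule to each of the 17 symbols of 22922922292292229 gives the pieces 229 229 2 229 229 2 229 229 229 2 229 229 2 229 229 229 2, which concatenate to the answer.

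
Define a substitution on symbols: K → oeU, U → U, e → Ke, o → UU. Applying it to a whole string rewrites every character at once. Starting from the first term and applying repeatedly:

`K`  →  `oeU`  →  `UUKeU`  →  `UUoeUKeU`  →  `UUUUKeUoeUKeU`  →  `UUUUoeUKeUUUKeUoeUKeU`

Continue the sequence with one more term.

Applying the rule to each of the 21 symbols of UUUUoeUKeUUUKeUoeUKeU gives the pieces U U U U UU Ke U oeU Ke U U U oeU Ke U UU Ke U oeU Ke U, which concatenate to the answer.

UUUUUUKeUoeUKeUUUoeUKeUUUKeUoeUKeU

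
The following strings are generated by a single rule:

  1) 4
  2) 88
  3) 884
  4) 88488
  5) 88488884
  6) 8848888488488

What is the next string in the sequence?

884888848848888488884

Each term (from the third on) is the previous term followed by the one before it: term 3 = 88·4 = 884.
Continuing: 8848888488488 · 88488884 gives term 7.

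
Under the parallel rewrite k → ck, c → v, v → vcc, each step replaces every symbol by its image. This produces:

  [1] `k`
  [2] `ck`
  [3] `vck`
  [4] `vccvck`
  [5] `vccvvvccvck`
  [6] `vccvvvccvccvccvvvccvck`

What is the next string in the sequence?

φ(vccvvvccvccvccvvvccvck) expands symbol-by-symbol to vcc v v vcc vcc vcc v v vcc v v vcc v v vcc vcc vcc v v vcc v ck; joining the 22 pieces gives the next term.

vccvvvccvccvccvvvccvvvccvvvccvccvccvvvccvck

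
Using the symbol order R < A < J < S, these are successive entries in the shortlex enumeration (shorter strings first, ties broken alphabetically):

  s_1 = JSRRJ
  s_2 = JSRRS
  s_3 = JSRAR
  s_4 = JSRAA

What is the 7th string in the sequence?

JSRJR

Advancing 3 positions from JSRAA through JSRAA → JSRAJ → JSRAS reaches term 7.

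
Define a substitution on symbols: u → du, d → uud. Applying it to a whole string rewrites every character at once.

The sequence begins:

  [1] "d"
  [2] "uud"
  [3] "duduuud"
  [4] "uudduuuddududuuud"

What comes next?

duduuuduuddududuuuduudduuudduuuddududuuud

Applying the rule to each of the 17 symbols of uudduuuddududuuud gives the pieces du du uud uud du du du uud uud du uud du uud du du du uud, which concatenate to the answer.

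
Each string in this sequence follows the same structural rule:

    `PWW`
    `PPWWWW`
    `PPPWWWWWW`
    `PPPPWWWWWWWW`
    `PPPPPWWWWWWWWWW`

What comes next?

Term n consists of n P's, followed by 2n W's (n = 1, 2, …).
Setting n = 6 gives 6, 12 characters in each block.

PPPPPPWWWWWWWWWWWW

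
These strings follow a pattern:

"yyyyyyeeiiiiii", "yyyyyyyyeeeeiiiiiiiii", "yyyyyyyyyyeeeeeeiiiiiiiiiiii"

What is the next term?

yyyyyyyyyyyyeeeeeeeeiiiiiiiiiiiiiii

Term n consists of 2n+2 y's, followed by 2n-2 e's, followed by 3n i's, where the shown terms are n = 2, 3, 4.
At n = 5 the blocks have lengths 12, 8, 15.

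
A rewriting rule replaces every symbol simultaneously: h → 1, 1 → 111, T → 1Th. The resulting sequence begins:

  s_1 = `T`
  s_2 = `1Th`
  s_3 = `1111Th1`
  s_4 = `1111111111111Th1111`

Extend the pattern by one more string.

φ(1111111111111Th1111) expands symbol-by-symbol to 111 111 111 111 111 111 111 111 111 111 111 111 111 1Th 1 111 111 111 111; joining the 19 pieces gives the next term.

1111111111111111111111111111111111111111Th1111111111111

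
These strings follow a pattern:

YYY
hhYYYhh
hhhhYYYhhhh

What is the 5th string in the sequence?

hhhhhhhhYYYhhhhhhhh

Every step adds hh to the front and hh to the end of the previous string.
From hhhhYYYhhhh, 2 further steps: hhhhYYYhhhh → hhhhhhYYYhhhhhh → (answer).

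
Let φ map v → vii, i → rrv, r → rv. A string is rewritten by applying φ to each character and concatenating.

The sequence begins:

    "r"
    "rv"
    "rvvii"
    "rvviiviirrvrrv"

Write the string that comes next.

Replace each of the 14 characters of rvviiviirrvrrv in place — rv vii vii rrv rrv vii rrv rrv rv rv vii rv rv vii — and concatenate.

rvviiviirrvrrvviirrvrrvrvrvviirvrvvii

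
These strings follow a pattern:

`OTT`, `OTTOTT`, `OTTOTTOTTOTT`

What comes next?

OTTOTTOTTOTTOTTOTTOTTOTT

s(k+1) = s(k)·s(k) — each term doubles the last.
So the next term is two copies of OTTOTTOTTOTT.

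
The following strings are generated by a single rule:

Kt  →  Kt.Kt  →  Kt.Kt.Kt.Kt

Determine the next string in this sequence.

Kt.Kt.Kt.Kt.Kt.Kt.Kt.Kt

Every step duplicates the string with '.' between the halves.
So the next term is two copies of Kt.Kt.Kt.Kt with '.' between the halves.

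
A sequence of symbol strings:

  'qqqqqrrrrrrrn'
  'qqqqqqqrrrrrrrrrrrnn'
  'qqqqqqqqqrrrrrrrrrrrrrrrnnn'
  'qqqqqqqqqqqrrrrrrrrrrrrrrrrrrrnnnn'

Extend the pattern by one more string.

qqqqqqqqqqqqqrrrrrrrrrrrrrrrrrrrrrrrnnnnn

Reading off run lengths: q runs 5, 7, 9, 11; r runs 7, 11, 15, 19; n runs 1, 2, 3, 4 — each is linear in n (n = 1, 2, …).
At n = 5 the blocks have lengths 13, 23, 5.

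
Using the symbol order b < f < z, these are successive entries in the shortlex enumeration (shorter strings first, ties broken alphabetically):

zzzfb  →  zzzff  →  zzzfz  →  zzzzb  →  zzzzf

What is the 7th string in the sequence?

Stepping forward 2 times from zzzzf: zzzzf → zzzzz, then the target.

bbbbbb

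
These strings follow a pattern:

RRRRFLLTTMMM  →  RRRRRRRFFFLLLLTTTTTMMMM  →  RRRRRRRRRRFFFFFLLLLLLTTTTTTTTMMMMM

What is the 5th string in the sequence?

RRRRRRRRRRRRRRRRFFFFFFFFFLLLLLLLLLLTTTTTTTTTTTTTTMMMMMMM

Each string has the form R^{3n+1} F^{2n-1} L^{2n} T^{3n-1} M^{n+2} (n = 1, 2, …).
Setting n = 5 gives 16, 9, 10, 14, 7 characters in each block.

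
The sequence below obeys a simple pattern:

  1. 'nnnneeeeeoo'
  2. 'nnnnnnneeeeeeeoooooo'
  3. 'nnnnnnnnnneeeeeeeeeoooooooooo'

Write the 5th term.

Reading off run lengths: n runs 4, 7, 10; e runs 5, 7, 9; o runs 2, 6, 10 — each is linear in n (n = 1, 2, …).
At n = 5 the blocks have lengths 16, 13, 18.

nnnnnnnnnnnnnnnneeeeeeeeeeeeeoooooooooooooooooo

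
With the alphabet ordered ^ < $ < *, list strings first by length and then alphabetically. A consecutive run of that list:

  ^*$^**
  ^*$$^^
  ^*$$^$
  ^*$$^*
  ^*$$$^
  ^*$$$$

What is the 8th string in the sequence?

Advancing 2 positions from ^*$$$$ through ^*$$$$ → ^*$$$* reaches term 8.

^*$$*^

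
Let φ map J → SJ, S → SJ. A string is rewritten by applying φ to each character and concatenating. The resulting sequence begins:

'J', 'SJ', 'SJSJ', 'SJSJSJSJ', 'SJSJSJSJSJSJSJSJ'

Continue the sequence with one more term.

Replace each of the 16 characters of SJSJSJSJSJSJSJSJ in place — SJ SJ SJ SJ SJ SJ SJ SJ SJ SJ SJ SJ SJ SJ SJ SJ — and concatenate.

SJSJSJSJSJSJSJSJSJSJSJSJSJSJSJSJ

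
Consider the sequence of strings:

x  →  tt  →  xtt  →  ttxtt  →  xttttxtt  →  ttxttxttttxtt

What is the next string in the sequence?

xttttxttttxttxttttxtt

Each term (from the third on) is the two preceding terms concatenated in order: term 3 = x·tt = xtt.
Continuing: xttttxtt · ttxttxttttxtt gives term 7.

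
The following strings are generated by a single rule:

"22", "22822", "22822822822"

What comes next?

s(k+1) = s(k)·8·s(k) — each term doubles the last with '8' between the halves.
One more doubling of 22822822822 gives the answer.

22822822822822822822822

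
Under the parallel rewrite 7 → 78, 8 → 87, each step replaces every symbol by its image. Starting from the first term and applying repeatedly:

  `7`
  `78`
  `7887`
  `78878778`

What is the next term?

7887877887787887

Apply φ to 78878778 symbol by symbol: 7→78, 8→87, 8→87, 7→78, 8→87, 7→78, 7→78, 8→87; joined: 78 87 87 78 87 78 78 87.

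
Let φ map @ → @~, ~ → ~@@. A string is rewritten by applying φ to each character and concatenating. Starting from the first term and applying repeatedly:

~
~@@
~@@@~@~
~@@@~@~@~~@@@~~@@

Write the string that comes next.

Rewriting the 17 symbols of ~@@@~@~@~~@@@~~@@ one by one yields ~@@ @~ @~ @~ ~@@ @~ ~@@ @~ ~@@ ~@@ @~ @~ @~ ~@@ ~@@ @~ @~; concatenated:

~@@@~@~@~~@@@~~@@@~~@@~@@@~@~@~~@@~@@@~@~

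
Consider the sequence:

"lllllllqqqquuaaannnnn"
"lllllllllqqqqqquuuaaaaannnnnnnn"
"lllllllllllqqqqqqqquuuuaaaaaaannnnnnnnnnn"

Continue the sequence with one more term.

lllllllllllllqqqqqqqqqquuuuuaaaaaaaaannnnnnnnnnnnnn

Reading off run lengths: l runs 7, 9, 11; q runs 4, 6, 8; u runs 2, 3, 4; a runs 3, 5, 7; n runs 5, 8, 11 — each is linear in n, where the shown terms are n = 2, 3, 4.
At n = 5 the blocks have lengths 13, 10, 5, 9, 14.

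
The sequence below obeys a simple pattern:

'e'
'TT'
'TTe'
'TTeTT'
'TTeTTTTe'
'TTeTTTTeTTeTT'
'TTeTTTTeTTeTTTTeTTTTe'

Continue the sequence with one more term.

TTeTTTTeTTeTTTTeTTTTeTTeTTTTeTTeTT

Each term (from the third on) is the previous term followed by the one before it: term 3 = TT·e = TTe.
The next term joins TTeTTTTeTTeTTTTeTTTTe and TTeTTTTeTTeTT.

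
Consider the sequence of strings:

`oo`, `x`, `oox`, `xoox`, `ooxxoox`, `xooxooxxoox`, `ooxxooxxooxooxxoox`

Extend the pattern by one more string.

xooxooxxooxooxxooxxooxooxxoox

Each term (from the third on) is the two preceding terms concatenated in order: term 3 = oo·x = oox.
Continuing: xooxooxxoox · ooxxooxxooxooxxoox gives term 8.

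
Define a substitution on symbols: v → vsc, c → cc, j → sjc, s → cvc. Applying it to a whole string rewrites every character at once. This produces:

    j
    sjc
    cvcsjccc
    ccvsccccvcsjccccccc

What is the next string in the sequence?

Applying the rule to each of the 19 symbols of ccvsccccvcsjccccccc gives the pieces cc cc vsc cvc cc cc cc cc vsc cc cvc sjc cc cc cc cc cc cc cc, which concatenate to the answer.

ccccvsccvcccccccccvsccccvcsjccccccccccccccc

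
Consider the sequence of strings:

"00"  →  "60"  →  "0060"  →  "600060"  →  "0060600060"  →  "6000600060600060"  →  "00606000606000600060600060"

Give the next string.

From term 3 onward, concatenate the second-to-last term with the last: 00·60 = 0060, 60·0060 = 600060, …
So term 8 is 6000600060600060·00606000606000600060600060.

600060006060006000606000606000600060600060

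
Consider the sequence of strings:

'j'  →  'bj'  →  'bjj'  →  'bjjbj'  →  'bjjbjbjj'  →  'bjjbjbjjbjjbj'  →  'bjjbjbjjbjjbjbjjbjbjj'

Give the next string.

bjjbjbjjbjjbjbjjbjbjjbjjbjbjjbjjbj

Each term (from the third on) is the previous term followed by the one before it: term 3 = bj·j = bjj.
The next term joins bjjbjbjjbjjbjbjjbjbjj and bjjbjbjjbjjbj.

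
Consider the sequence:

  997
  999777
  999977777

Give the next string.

Each string has the form 9^{n+1} 7^{2n-1} (n = 1, 2, …).
For the next term, n = 4, so the run lengths are 5, 7.

999997777777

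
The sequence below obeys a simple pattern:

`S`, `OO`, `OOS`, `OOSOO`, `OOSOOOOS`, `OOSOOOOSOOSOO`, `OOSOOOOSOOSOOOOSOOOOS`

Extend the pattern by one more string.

Each term (from the third on) is the previous term followed by the one before it: term 3 = OO·S = OOS.
The next term joins OOSOOOOSOOSOOOOSOOOOS and OOSOOOOSOOSOO.

OOSOOOOSOOSOOOOSOOOOSOOSOOOOSOOSOO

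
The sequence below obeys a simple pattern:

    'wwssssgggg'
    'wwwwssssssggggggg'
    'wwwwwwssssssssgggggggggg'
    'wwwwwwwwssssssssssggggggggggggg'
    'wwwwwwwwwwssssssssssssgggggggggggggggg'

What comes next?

The n-th term is 2n-2 w's then 2n s's then 3n-2 g's, where the shown terms are n = 2, 3, 4, 5, 6.
For the next term, n = 7, so the run lengths are 12, 14, 19.

wwwwwwwwwwwwssssssssssssssggggggggggggggggggg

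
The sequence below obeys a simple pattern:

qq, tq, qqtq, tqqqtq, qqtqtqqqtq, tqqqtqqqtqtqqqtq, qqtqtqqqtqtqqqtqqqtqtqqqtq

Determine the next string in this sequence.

Each term (from the third on) is the two preceding terms concatenated in order: term 3 = qq·tq = qqtq.
The next term joins tqqqtqqqtqtqqqtq and qqtqtqqqtqtqqqtqqqtqtqqqtq.

tqqqtqqqtqtqqqtqqqtqtqqqtqtqqqtqqqtqtqqqtq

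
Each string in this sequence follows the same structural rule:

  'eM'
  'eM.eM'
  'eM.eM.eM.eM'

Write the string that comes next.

eM.eM.eM.eM.eM.eM.eM.eM

Every step duplicates the string with '.' between the halves.
So the next term is two copies of eM.eM.eM.eM with '.' between the halves.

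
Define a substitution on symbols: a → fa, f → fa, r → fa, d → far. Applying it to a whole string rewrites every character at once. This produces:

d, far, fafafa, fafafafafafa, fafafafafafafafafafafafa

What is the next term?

fafafafafafafafafafafafafafafafafafafafafafafafa

Replace each of the 24 characters of fafafafafafafafafafafafa in place — fa fa fa fa fa fa fa fa fa fa fa fa fa fa fa fa fa fa fa fa fa fa fa fa — and concatenate.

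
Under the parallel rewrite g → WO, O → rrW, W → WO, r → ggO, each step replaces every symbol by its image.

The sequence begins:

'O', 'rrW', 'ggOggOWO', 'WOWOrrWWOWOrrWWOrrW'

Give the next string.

Replace each of the 19 characters of WOWOrrWWOWOrrWWOrrW in place — WO rrW WO rrW ggO ggO WO WO rrW WO rrW ggO ggO WO WO rrW ggO ggO WO — and concatenate.

WOrrWWOrrWggOggOWOWOrrWWOrrWggOggOWOWOrrWggOggOWO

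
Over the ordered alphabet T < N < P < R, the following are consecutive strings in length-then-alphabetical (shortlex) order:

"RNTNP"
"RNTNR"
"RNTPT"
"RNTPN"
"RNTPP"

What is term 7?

Continuing the enumeration 2 steps past RNTPP: RNTPP → RNTPR → (answer).

RNTRT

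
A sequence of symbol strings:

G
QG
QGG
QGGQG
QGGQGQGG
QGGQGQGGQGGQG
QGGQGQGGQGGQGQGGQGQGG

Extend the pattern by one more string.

This is a Fibonacci-style word recurrence s(k) = s(k−1)·s(k−2): e.g. QG·G = QGG.
So term 8 is QGGQGQGGQGGQGQGGQGQGG·QGGQGQGGQGGQG.

QGGQGQGGQGGQGQGGQGQGGQGGQGQGGQGGQG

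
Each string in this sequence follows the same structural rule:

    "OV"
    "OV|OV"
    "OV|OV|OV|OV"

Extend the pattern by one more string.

OV|OV|OV|OV|OV|OV|OV|OV

Every step duplicates the string with '|' between the halves.
One more doubling of OV|OV|OV|OV gives the answer.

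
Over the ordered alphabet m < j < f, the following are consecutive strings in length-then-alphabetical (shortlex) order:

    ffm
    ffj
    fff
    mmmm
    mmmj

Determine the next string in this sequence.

mmmf

Treat mmmj as a base-3 numeral over the given alphabet and add one, carrying through any trailing f's.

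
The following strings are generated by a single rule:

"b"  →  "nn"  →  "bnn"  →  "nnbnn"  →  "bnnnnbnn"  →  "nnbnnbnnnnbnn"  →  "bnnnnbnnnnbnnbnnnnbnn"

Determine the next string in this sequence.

nnbnnbnnnnbnnbnnnnbnnnnbnnbnnnnbnn

From term 3 onward, concatenate the second-to-last term with the last: b·nn = bnn, nn·bnn = nnbnn, …
The next term joins nnbnnbnnnnbnn and bnnnnbnnnnbnnbnnnnbnn.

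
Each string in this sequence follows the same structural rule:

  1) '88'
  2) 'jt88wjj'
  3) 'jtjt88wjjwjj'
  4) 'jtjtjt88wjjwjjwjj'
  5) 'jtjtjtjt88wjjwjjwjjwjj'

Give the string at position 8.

Every step adds jt to the front and wjj to the end of the previous string.
From jtjtjtjt88wjjwjjwjjwjj, 3 further steps: jtjtjtjt88wjjwjjwjjwjj → jtjtjtjtjt88wjjwjjwjjwjjwjj → jtjtjtjtjtjt88wjjwjjwjjwjjwjjwjj → (answer).

jtjtjtjtjtjtjt88wjjwjjwjjwjjwjjwjjwjj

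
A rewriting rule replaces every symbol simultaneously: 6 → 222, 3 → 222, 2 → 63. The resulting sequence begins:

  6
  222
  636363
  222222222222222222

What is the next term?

636363636363636363636363636363636363

φ(222222222222222222) expands symbol-by-symbol to 63 63 63 63 63 63 63 63 63 63 63 63 63 63 63 63 63 63; joining the 18 pieces gives the next term.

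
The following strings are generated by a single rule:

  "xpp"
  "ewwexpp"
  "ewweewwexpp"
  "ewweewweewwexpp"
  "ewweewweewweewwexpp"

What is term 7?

Every step adds ewwe at the front: s(k+1) = ewwe·s(k).
From ewweewweewweewwexpp, 2 further steps: ewweewweewweewwexpp → ewweewweewweewweewwexpp → (answer).

ewweewweewweewweewweewwexpp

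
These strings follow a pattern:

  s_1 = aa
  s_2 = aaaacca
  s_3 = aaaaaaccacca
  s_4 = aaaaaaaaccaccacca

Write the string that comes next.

Each term wraps the previous one in aa on the left and cca on the right.
Applying this once more to aaaaaaaaccaccacca:

aaaaaaaaaaccaccaccacca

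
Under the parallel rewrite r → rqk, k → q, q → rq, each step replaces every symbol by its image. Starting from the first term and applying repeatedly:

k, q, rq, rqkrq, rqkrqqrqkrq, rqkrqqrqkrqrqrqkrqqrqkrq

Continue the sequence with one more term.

rqkrqqrqkrqrqrqkrqqrqkrqrqkrqrqkrqqrqkrqrqrqkrqqrqkrq

Applying the rule to each of the 24 symbols of rqkrqqrqkrqrqrqkrqqrqkrq gives the pieces rqk rq q rqk rq rq rqk rq q rqk rq rqk rq rqk rq q rqk rq rq rqk rq q rqk rq, which concatenate to the answer.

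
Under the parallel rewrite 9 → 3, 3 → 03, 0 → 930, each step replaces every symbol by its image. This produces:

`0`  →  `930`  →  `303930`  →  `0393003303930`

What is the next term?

93003303930930030393003303930

Replace each of the 13 characters of 0393003303930 in place — 930 03 3 03 930 930 03 03 930 03 3 03 930 — and concatenate.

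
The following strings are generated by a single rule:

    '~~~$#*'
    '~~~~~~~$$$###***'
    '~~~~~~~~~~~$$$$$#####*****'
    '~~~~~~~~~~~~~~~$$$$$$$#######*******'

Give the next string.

The n-th term is 4n-1 ~'s then 2n-1 $'s then 2n-1 #'s then 2n-1 *'s (n = 1, 2, …).
At n = 5 the blocks have lengths 19, 9, 9, 9.

~~~~~~~~~~~~~~~~~~~$$$$$$$$$#########*********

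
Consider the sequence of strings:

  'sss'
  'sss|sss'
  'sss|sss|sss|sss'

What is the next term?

Each string is two copies of the previous one joined by '|'.
One more doubling of sss|sss|sss|sss gives the answer.

sss|sss|sss|sss|sss|sss|sss|sss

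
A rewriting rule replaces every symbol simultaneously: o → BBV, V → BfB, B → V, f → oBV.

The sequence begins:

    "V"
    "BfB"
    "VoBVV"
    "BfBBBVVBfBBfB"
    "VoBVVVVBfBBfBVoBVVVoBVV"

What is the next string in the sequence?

BfBBBVVBfBBfBBfBBfBVoBVVVoBVVBfBBBVVBfBBfBBfBBBVVBfBBfB

φ(VoBVVVVBfBBfBVoBVVVoBVV) expands symbol-by-symbol to BfB BBV V BfB BfB BfB BfB V oBV V V oBV V BfB BBV V BfB BfB BfB BBV V BfB BfB; joining the 23 pieces gives the next term.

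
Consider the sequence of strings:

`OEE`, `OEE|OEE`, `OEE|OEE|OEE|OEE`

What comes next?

s(k+1) = s(k)·|·s(k) — each term doubles the last with '|' between the halves.
So the next term is two copies of OEE|OEE|OEE|OEE with '|' between the halves.

OEE|OEE|OEE|OEE|OEE|OEE|OEE|OEE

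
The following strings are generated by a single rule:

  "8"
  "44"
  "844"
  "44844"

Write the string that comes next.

84444844

This is a Fibonacci-style word recurrence s(k) = s(k−2)·s(k−1): e.g. 8·44 = 844.
So term 5 is 844·44844.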